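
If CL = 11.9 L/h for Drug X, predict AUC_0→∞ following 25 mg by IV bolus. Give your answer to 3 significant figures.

AUC_0→∞ = Dose_iv / CL
        = 25 / 11.9 = 2.10084 mg/L·h

AUC = 2.10 mg/L·h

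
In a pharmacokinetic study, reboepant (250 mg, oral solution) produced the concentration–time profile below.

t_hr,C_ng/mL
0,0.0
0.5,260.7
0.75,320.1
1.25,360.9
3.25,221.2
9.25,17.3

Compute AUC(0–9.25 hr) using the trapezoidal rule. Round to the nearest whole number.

AUC = 1606 ng/mL·hr

Trapezoidal AUC_0→9.25:
  [0→0.5]: (0.0+260.7)/2 × 0.5 = 65.175
  [0.5→0.75]: (260.7+320.1)/2 × 0.25 = 72.6
  [0.75→1.25]: (320.1+360.9)/2 × 0.5 = 170.25
  [1.25→3.25]: (360.9+221.2)/2 × 2 = 582.1
  [3.25→9.25]: (221.2+17.3)/2 × 6 = 715.5
  Sum = 1605.625 ng/mL·hr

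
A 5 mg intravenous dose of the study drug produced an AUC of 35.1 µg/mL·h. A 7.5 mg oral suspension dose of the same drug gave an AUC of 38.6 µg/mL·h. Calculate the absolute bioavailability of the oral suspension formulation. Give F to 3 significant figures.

F = (AUC_ev / D_ev) / (AUC_iv / D_iv)
  = (38.6/7.5) / (35.1/5)
  = 5.14667 / 7.02 = 0.7331

F = 0.733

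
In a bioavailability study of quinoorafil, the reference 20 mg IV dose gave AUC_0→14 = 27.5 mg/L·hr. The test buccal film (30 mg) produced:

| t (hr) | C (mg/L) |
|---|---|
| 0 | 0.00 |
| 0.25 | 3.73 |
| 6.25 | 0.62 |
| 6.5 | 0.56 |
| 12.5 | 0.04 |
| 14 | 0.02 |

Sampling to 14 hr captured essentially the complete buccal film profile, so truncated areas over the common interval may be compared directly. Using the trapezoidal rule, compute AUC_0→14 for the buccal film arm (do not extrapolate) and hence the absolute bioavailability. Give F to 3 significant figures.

F = 0.376

Trapezoidal AUC_0→14 (buccal film):
  [0→0.25]: (0.00+3.73)/2 × 0.25 = 0.46625
  [0.25→6.25]: (3.73+0.62)/2 × 6 = 13.05
  [6.25→6.5]: (0.62+0.56)/2 × 0.25 = 0.1475
  [6.5→12.5]: (0.56+0.04)/2 × 6 = 1.8
  [12.5→14]: (0.04+0.02)/2 × 1.5 = 0.045
  Sum = 15.50875 mg/L·hr
F = (AUC_ev/D_ev)/(AUC_iv/D_iv) = (15.50875/30)/(27.5/20) = 0.516958/1.375 = 0.3760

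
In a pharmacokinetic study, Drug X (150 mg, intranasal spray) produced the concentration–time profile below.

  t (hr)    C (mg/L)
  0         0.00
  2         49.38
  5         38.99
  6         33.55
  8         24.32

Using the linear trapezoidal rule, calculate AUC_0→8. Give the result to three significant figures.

AUC = 276 mg/L·hr

Trapezoidal AUC_0→8:
  [0→2]: (0.00+49.38)/2 × 2 = 49.38
  [2→5]: (49.38+38.99)/2 × 3 = 132.555
  [5→6]: (38.99+33.55)/2 × 1 = 36.27
  [6→8]: (33.55+24.32)/2 × 2 = 57.87
  Sum = 276.075 mg/L·hr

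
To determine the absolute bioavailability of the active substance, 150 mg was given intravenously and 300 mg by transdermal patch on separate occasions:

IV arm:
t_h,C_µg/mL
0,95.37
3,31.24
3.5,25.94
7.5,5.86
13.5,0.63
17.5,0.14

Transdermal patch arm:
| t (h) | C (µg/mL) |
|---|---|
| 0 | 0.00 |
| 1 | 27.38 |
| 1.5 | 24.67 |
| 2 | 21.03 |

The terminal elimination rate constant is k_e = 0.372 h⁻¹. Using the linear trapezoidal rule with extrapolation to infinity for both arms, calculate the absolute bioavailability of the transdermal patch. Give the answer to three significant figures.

F = 0.164

Trapezoidal AUC_0→17.5 (IV):
  [0→3]: (95.37+31.24)/2 × 3 = 189.915
  [3→3.5]: (31.24+25.94)/2 × 0.5 = 14.295
  [3.5→7.5]: (25.94+5.86)/2 × 4 = 63.6
  [7.5→13.5]: (5.86+0.63)/2 × 6 = 19.47
  [13.5→17.5]: (0.63+0.14)/2 × 4 = 1.54
  Sum = 288.82 µg/mL·h
IV tail: 0.14/0.372 = 0.376; AUC_iv,0→∞ = 288.82 + 0.376 = 289.196 µg/mL·h
Trapezoidal AUC_0→2 (transdermal patch):
  [0→1]: (0.00+27.38)/2 × 1 = 13.69
  [1→1.5]: (27.38+24.67)/2 × 0.5 = 13.0125
  [1.5→2]: (24.67+21.03)/2 × 0.5 = 11.425
  Sum = 38.1275 µg/mL·h
transdermal patch tail: 21.03/0.372 = 56.532; AUC_ev,0→∞ = 38.1275 + 56.532 = 94.6595 µg/mL·h
F = (AUC_ev/D_ev)/(AUC_iv/D_iv) = (94.6595/300)/(289.196/150) = 0.315532/1.92797 = 0.1637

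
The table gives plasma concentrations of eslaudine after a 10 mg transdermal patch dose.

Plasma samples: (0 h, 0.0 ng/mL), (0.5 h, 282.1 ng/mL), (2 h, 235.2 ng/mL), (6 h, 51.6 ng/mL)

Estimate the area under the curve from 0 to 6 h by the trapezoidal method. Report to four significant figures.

Trapezoidal AUC_0→6:
  [0→0.5]: (0.0+282.1)/2 × 0.5 = 70.525
  [0.5→2]: (282.1+235.2)/2 × 1.5 = 387.975
  [2→6]: (235.2+51.6)/2 × 4 = 573.6
  Sum = 1032.1 ng/mL·h

AUC = 1032 ng/mL·h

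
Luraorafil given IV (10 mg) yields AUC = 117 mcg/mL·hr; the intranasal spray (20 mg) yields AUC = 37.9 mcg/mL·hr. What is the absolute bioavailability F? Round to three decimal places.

F = (AUC_ev / D_ev) / (AUC_iv / D_iv)
  = (37.9/20) / (117/10)
  = 1.895 / 11.7 = 0.1620

F = 0.162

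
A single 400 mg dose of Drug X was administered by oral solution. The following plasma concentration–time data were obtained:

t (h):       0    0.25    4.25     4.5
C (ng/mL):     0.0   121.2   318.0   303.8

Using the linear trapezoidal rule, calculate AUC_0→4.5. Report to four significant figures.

Trapezoidal AUC_0→4.5:
  [0→0.25]: (0.0+121.2)/2 × 0.25 = 15.15
  [0.25→4.25]: (121.2+318.0)/2 × 4 = 878.4
  [4.25→4.5]: (318.0+303.8)/2 × 0.25 = 77.725
  Sum = 971.275 ng/mL·h

AUC = 971.3 ng/mL·h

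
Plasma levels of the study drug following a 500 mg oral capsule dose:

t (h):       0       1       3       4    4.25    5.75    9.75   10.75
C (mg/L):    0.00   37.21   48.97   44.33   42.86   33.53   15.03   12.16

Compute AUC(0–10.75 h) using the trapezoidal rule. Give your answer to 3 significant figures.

Trapezoidal AUC_0→10.75:
  [0→1]: (0.00+37.21)/2 × 1 = 18.605
  [1→3]: (37.21+48.97)/2 × 2 = 86.18
  [3→4]: (48.97+44.33)/2 × 1 = 46.65
  [4→4.25]: (44.33+42.86)/2 × 0.25 = 10.89875
  [4.25→5.75]: (42.86+33.53)/2 × 1.5 = 57.2925
  [5.75→9.75]: (33.53+15.03)/2 × 4 = 97.12
  [9.75→10.75]: (15.03+12.16)/2 × 1 = 13.595
  Sum = 330.34125 mg/L·h

AUC = 330 mg/L·h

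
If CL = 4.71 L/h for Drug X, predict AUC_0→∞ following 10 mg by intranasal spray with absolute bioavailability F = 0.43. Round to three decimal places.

AUC_0→∞ = F × Dose / CL
        = 0.43 × 10 / 4.71 = 0.912951 mg/L·h

AUC = 0.913 mg/L·h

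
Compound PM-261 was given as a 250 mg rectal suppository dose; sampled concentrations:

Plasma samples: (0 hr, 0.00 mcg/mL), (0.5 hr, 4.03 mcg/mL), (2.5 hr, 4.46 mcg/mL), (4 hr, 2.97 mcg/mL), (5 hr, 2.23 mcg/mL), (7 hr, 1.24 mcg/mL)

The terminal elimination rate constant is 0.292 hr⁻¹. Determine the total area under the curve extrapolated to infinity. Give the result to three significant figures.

Trapezoidal AUC_0→7:
  [0→0.5]: (0.00+4.03)/2 × 0.5 = 1.0075
  [0.5→2.5]: (4.03+4.46)/2 × 2 = 8.49
  [2.5→4]: (4.46+2.97)/2 × 1.5 = 5.5725
  [4→5]: (2.97+2.23)/2 × 1 = 2.6
  [5→7]: (2.23+1.24)/2 × 2 = 3.47
  Sum = 21.14 mcg/mL·hr
Extrapolated tail: C_last / k_e = 1.24 / 0.292 = 4.247
AUC_0→∞ = 21.14 + 4.247 = 25.387 mcg/mL·hr

AUC = 25.4 mcg/mL·hr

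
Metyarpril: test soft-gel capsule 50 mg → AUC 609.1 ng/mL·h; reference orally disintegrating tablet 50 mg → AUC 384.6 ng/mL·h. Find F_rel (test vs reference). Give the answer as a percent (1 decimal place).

F_rel = 158.4%

F_rel = (AUC_test/D_test) / (AUC_ref/D_ref)
      = (609.1/50) / (384.6/50)
      = 12.182 / 7.692 = 1.5837 = 158.37%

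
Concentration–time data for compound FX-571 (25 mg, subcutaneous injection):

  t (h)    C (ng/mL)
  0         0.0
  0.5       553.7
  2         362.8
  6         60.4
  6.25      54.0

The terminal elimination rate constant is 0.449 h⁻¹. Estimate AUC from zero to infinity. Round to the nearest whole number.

AUC = 1807 ng/mL·h

Trapezoidal AUC_0→6.25:
  [0→0.5]: (0.0+553.7)/2 × 0.5 = 138.425
  [0.5→2]: (553.7+362.8)/2 × 1.5 = 687.375
  [2→6]: (362.8+60.4)/2 × 4 = 846.4
  [6→6.25]: (60.4+54.0)/2 × 0.25 = 14.3
  Sum = 1686.5 ng/mL·h
Extrapolated tail: C_last / k_e = 54.0 / 0.449 = 120.267
AUC_0→∞ = 1686.5 + 120.267 = 1806.767 ng/mL·h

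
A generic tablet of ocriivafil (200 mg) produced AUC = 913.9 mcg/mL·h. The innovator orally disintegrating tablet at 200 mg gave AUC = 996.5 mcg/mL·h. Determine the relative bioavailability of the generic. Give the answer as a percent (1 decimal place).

F_rel = 91.7%

F_rel = (AUC_test/D_test) / (AUC_ref/D_ref)
      = (913.9/200) / (996.5/200)
      = 4.5695 / 4.9825 = 0.9171 = 91.71%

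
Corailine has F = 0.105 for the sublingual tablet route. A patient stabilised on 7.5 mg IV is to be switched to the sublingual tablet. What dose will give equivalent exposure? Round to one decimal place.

D_sublingual = 71.4 mg

For equal systemic exposure: F × D_ev = D_iv
D_ev = D_iv / F = 7.5 / 0.105 = 71.4286 mg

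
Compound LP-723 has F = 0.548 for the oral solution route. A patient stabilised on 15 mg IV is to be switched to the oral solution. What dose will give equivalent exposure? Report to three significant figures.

For equal systemic exposure: F × D_ev = D_iv
D_ev = D_iv / F = 15 / 0.548 = 27.3723 mg

D_oral = 27.4 mg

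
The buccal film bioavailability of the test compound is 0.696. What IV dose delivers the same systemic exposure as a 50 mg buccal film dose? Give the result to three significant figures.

Systemic exposure from an extravascular dose = F × D_ev, so the equivalent IV dose is F × D_ev.
D_iv = F × D_ev = 0.696 × 50 = 34.8 mg

D_iv = 34.8 mg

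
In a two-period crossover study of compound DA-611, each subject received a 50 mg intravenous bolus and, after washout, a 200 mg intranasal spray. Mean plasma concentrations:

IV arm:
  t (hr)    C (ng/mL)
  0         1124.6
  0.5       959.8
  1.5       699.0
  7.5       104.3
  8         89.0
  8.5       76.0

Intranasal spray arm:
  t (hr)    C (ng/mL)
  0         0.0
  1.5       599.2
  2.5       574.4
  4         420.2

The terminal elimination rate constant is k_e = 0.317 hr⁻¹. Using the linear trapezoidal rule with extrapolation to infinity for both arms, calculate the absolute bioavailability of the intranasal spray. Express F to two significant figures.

Trapezoidal AUC_0→8.5 (IV):
  [0→0.5]: (1124.6+959.8)/2 × 0.5 = 521.1
  [0.5→1.5]: (959.8+699.0)/2 × 1 = 829.4
  [1.5→7.5]: (699.0+104.3)/2 × 6 = 2409.9
  [7.5→8]: (104.3+89.0)/2 × 0.5 = 48.325
  [8→8.5]: (89.0+76.0)/2 × 0.5 = 41.25
  Sum = 3849.975 ng/mL·hr
IV tail: 76.0/0.317 = 239.748; AUC_iv,0→∞ = 3849.975 + 239.748 = 4089.723 ng/mL·hr
Trapezoidal AUC_0→4 (intranasal spray):
  [0→1.5]: (0.0+599.2)/2 × 1.5 = 449.4
  [1.5→2.5]: (599.2+574.4)/2 × 1 = 586.8
  [2.5→4]: (574.4+420.2)/2 × 1.5 = 745.95
  Sum = 1782.15 ng/mL·hr
intranasal spray tail: 420.2/0.317 = 1325.552; AUC_ev,0→∞ = 1782.15 + 1325.552 = 3107.702 ng/mL·hr
F = (AUC_ev/D_ev)/(AUC_iv/D_iv) = (3107.702/200)/(4089.723/50) = 15.53851/81.79446 = 0.1900

F = 0.19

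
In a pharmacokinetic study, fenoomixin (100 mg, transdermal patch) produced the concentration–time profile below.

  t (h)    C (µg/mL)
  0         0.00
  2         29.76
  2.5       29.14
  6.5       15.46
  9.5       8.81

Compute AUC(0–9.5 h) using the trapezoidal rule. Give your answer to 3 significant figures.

Trapezoidal AUC_0→9.5:
  [0→2]: (0.00+29.76)/2 × 2 = 29.76
  [2→2.5]: (29.76+29.14)/2 × 0.5 = 14.725
  [2.5→6.5]: (29.14+15.46)/2 × 4 = 89.2
  [6.5→9.5]: (15.46+8.81)/2 × 3 = 36.405
  Sum = 170.09 µg/mL·h

AUC = 170 µg/mL·h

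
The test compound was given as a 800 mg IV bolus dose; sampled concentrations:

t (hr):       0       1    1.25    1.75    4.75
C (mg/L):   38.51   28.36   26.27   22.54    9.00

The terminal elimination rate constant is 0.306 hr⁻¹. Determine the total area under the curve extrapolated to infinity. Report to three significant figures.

AUC = 129 mg/L·hr

Trapezoidal AUC_0→4.75:
  [0→1]: (38.51+28.36)/2 × 1 = 33.435
  [1→1.25]: (28.36+26.27)/2 × 0.25 = 6.82875
  [1.25→1.75]: (26.27+22.54)/2 × 0.5 = 12.2025
  [1.75→4.75]: (22.54+9.00)/2 × 3 = 47.31
  Sum = 99.77625 mg/L·hr
Extrapolated tail: C_last / k_e = 9.00 / 0.306 = 29.412
AUC_0→∞ = 99.77625 + 29.412 = 129.18825 mg/L·hr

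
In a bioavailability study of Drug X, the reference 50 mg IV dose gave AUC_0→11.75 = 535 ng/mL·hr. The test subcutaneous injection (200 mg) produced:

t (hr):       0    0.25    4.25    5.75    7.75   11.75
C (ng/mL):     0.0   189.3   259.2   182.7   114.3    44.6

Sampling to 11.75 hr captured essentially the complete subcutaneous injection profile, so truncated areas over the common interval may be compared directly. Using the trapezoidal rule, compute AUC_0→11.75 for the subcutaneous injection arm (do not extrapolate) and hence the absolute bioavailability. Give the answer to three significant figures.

F = 0.872

Trapezoidal AUC_0→11.75 (subcutaneous injection):
  [0→0.25]: (0.0+189.3)/2 × 0.25 = 23.6625
  [0.25→4.25]: (189.3+259.2)/2 × 4 = 897.0
  [4.25→5.75]: (259.2+182.7)/2 × 1.5 = 331.425
  [5.75→7.75]: (182.7+114.3)/2 × 2 = 297.0
  [7.75→11.75]: (114.3+44.6)/2 × 4 = 317.8
  Sum = 1866.8875 ng/mL·hr
F = (AUC_ev/D_ev)/(AUC_iv/D_iv) = (1866.8875/200)/(535/50) = 9.3344375/10.7 = 0.8724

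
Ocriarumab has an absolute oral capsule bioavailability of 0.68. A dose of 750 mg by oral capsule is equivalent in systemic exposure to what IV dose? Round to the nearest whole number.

D_iv = 510 mg

Systemic exposure from an extravascular dose = F × D_ev, so the equivalent IV dose is F × D_ev.
D_iv = F × D_ev = 0.68 × 750 = 510 mg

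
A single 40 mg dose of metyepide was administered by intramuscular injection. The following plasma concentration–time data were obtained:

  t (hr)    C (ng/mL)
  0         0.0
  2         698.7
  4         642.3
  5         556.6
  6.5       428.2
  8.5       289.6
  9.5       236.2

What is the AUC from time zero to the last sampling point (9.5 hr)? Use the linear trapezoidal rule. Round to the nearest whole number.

AUC = 4358 ng/mL·hr

Trapezoidal AUC_0→9.5:
  [0→2]: (0.0+698.7)/2 × 2 = 698.7
  [2→4]: (698.7+642.3)/2 × 2 = 1341.0
  [4→5]: (642.3+556.6)/2 × 1 = 599.45
  [5→6.5]: (556.6+428.2)/2 × 1.5 = 738.6
  [6.5→8.5]: (428.2+289.6)/2 × 2 = 717.8
  [8.5→9.5]: (289.6+236.2)/2 × 1 = 262.9
  Sum = 4358.45 ng/mL·hr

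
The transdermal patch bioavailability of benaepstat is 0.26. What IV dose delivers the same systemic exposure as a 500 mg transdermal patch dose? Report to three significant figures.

Systemic exposure from an extravascular dose = F × D_ev, so the equivalent IV dose is F × D_ev.
D_iv = F × D_ev = 0.26 × 500 = 130 mg

D_iv = 130 mg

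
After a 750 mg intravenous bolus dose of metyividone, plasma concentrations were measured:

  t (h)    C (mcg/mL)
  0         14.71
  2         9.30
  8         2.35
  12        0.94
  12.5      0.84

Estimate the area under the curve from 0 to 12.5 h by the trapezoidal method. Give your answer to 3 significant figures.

Trapezoidal AUC_0→12.5:
  [0→2]: (14.71+9.30)/2 × 2 = 24.01
  [2→8]: (9.30+2.35)/2 × 6 = 34.95
  [8→12]: (2.35+0.94)/2 × 4 = 6.58
  [12→12.5]: (0.94+0.84)/2 × 0.5 = 0.445
  Sum = 65.985 mcg/mL·h

AUC = 66.0 mcg/mL·h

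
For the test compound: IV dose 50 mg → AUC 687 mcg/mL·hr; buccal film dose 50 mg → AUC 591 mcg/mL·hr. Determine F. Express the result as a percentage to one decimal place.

F = (AUC_ev / D_ev) / (AUC_iv / D_iv)
  = (591/50) / (687/50)
  = 11.82 / 13.74 = 0.8603
  = 86.03%

F = 86.0%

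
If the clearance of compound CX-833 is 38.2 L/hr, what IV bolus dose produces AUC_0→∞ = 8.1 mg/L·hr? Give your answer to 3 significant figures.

Dose_iv = CL × AUC_0→∞
     = 38.2 × 8.1 = 309.42 mg

Dose = 309 mg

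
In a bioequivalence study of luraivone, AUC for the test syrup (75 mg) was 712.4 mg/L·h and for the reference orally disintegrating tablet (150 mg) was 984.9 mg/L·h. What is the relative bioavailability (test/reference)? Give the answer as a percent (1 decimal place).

F_rel = 144.7%

F_rel = (AUC_test/D_test) / (AUC_ref/D_ref)
      = (712.4/75) / (984.9/150)
      = 9.49867 / 6.566 = 1.4466 = 144.66%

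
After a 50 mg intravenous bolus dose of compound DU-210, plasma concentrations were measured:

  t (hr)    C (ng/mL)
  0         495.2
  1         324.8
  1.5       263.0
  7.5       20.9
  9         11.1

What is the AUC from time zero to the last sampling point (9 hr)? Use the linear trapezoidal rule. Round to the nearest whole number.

Trapezoidal AUC_0→9:
  [0→1]: (495.2+324.8)/2 × 1 = 410.0
  [1→1.5]: (324.8+263.0)/2 × 0.5 = 146.95
  [1.5→7.5]: (263.0+20.9)/2 × 6 = 851.7
  [7.5→9]: (20.9+11.1)/2 × 1.5 = 24.0
  Sum = 1432.65 ng/mL·hr

AUC = 1433 ng/mL·hr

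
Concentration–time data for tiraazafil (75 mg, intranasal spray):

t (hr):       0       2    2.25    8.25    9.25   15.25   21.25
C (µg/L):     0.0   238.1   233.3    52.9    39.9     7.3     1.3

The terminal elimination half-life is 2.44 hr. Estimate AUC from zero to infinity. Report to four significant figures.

AUC = 1374 µg/L·hr

Trapezoidal AUC_0→21.25:
  [0→2]: (0.0+238.1)/2 × 2 = 238.1
  [2→2.25]: (238.1+233.3)/2 × 0.25 = 58.925
  [2.25→8.25]: (233.3+52.9)/2 × 6 = 858.6
  [8.25→9.25]: (52.9+39.9)/2 × 1 = 46.4
  [9.25→15.25]: (39.9+7.3)/2 × 6 = 141.6
  [15.25→21.25]: (7.3+1.3)/2 × 6 = 25.8
  Sum = 1369.425 µg/L·hr
k_e = ln2 / t½ = 0.693147 / 2.44 = 0.2841 hr^-1
Extrapolated tail: C_last / k_e = 1.3 / 0.2841 = 4.576
AUC_0→∞ = 1369.425 + 4.576 = 1374.001 µg/L·hr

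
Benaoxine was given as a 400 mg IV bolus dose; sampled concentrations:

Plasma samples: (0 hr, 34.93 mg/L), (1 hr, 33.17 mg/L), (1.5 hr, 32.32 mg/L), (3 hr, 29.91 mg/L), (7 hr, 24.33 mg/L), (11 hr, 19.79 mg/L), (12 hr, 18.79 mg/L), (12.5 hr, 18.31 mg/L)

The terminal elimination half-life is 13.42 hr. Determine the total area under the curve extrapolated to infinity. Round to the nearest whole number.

AUC = 677 mg/L·hr

Trapezoidal AUC_0→12.5:
  [0→1]: (34.93+33.17)/2 × 1 = 34.05
  [1→1.5]: (33.17+32.32)/2 × 0.5 = 16.3725
  [1.5→3]: (32.32+29.91)/2 × 1.5 = 46.6725
  [3→7]: (29.91+24.33)/2 × 4 = 108.48
  [7→11]: (24.33+19.79)/2 × 4 = 88.24
  [11→12]: (19.79+18.79)/2 × 1 = 19.29
  [12→12.5]: (18.79+18.31)/2 × 0.5 = 9.275
  Sum = 322.38 mg/L·hr
k_e = ln2 / t½ = 0.693147 / 13.42 = 0.0517 hr^-1
Extrapolated tail: C_last / k_e = 18.31 / 0.0517 = 354.159
AUC_0→∞ = 322.38 + 354.159 = 676.539 mg/L·hr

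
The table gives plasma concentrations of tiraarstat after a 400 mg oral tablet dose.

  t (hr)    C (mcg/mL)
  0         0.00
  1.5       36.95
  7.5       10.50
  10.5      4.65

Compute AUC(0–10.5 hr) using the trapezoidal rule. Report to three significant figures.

Trapezoidal AUC_0→10.5:
  [0→1.5]: (0.00+36.95)/2 × 1.5 = 27.7125
  [1.5→7.5]: (36.95+10.50)/2 × 6 = 142.35
  [7.5→10.5]: (10.50+4.65)/2 × 3 = 22.725
  Sum = 192.7875 mcg/mL·hr

AUC = 193 mcg/mL·hr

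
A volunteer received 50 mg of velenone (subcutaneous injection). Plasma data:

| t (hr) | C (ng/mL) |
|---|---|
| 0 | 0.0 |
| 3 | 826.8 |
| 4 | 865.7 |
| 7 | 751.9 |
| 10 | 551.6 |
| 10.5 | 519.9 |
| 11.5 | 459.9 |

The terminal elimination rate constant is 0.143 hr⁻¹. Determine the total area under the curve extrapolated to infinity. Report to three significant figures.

Trapezoidal AUC_0→11.5:
  [0→3]: (0.0+826.8)/2 × 3 = 1240.2
  [3→4]: (826.8+865.7)/2 × 1 = 846.25
  [4→7]: (865.7+751.9)/2 × 3 = 2426.4
  [7→10]: (751.9+551.6)/2 × 3 = 1955.25
  [10→10.5]: (551.6+519.9)/2 × 0.5 = 267.875
  [10.5→11.5]: (519.9+459.9)/2 × 1 = 489.9
  Sum = 7225.875 ng/mL·hr
Extrapolated tail: C_last / k_e = 459.9 / 0.143 = 3216.084
AUC_0→∞ = 7225.875 + 3216.084 = 10441.959 ng/mL·hr

AUC = 10400 ng/mL·hr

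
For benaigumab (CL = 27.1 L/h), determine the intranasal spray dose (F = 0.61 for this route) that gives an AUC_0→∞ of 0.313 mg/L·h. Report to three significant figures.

Dose = CL × AUC_0→∞ / F
     = 27.1 × 0.313 / 0.61 = 13.9054 mg

Dose = 13.9 mg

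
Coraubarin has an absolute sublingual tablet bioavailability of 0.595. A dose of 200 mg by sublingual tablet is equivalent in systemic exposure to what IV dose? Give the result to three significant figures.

D_iv = 119 mg

Systemic exposure from an extravascular dose = F × D_ev, so the equivalent IV dose is F × D_ev.
D_iv = F × D_ev = 0.595 × 200 = 119 mg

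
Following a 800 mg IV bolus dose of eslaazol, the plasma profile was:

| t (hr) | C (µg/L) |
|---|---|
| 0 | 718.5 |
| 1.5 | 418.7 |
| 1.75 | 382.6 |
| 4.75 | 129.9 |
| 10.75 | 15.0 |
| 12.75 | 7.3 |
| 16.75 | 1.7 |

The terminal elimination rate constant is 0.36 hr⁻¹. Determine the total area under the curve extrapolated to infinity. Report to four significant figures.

AUC = 2202 µg/L·hr

Trapezoidal AUC_0→16.75:
  [0→1.5]: (718.5+418.7)/2 × 1.5 = 852.9
  [1.5→1.75]: (418.7+382.6)/2 × 0.25 = 100.1625
  [1.75→4.75]: (382.6+129.9)/2 × 3 = 768.75
  [4.75→10.75]: (129.9+15.0)/2 × 6 = 434.7
  [10.75→12.75]: (15.0+7.3)/2 × 2 = 22.3
  [12.75→16.75]: (7.3+1.7)/2 × 4 = 18.0
  Sum = 2196.8125 µg/L·hr
Extrapolated tail: C_last / k_e = 1.7 / 0.36 = 4.722
AUC_0→∞ = 2196.8125 + 4.722 = 2201.5345 µg/L·hr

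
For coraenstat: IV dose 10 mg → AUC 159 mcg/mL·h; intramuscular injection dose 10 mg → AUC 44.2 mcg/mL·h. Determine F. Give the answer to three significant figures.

F = 0.278

F = (AUC_ev / D_ev) / (AUC_iv / D_iv)
  = (44.2/10) / (159/10)
  = 4.42 / 15.9 = 0.2780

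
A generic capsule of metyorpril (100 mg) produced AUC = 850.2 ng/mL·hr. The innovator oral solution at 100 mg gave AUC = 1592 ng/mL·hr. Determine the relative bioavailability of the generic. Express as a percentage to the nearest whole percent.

F_rel = 53%

F_rel = (AUC_test/D_test) / (AUC_ref/D_ref)
      = (850.2/100) / (1592/100)
      = 8.502 / 15.92 = 0.5340 = 53.40%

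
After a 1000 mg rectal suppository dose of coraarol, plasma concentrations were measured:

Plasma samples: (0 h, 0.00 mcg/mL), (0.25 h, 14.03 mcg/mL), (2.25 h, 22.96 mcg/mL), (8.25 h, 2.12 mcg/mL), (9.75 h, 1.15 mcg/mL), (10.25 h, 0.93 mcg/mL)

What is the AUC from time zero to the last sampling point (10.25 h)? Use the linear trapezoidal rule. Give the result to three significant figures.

Trapezoidal AUC_0→10.25:
  [0→0.25]: (0.00+14.03)/2 × 0.25 = 1.75375
  [0.25→2.25]: (14.03+22.96)/2 × 2 = 36.99
  [2.25→8.25]: (22.96+2.12)/2 × 6 = 75.24
  [8.25→9.75]: (2.12+1.15)/2 × 1.5 = 2.4525
  [9.75→10.25]: (1.15+0.93)/2 × 0.5 = 0.52
  Sum = 116.95625 mcg/mL·h

AUC = 117 mcg/mL·h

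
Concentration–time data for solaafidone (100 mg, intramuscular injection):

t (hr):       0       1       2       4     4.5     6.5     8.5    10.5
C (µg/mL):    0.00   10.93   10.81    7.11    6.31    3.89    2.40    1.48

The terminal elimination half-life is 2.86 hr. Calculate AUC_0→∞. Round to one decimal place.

AUC = 64.1 µg/mL·hr

Trapezoidal AUC_0→10.5:
  [0→1]: (0.00+10.93)/2 × 1 = 5.465
  [1→2]: (10.93+10.81)/2 × 1 = 10.87
  [2→4]: (10.81+7.11)/2 × 2 = 17.92
  [4→4.5]: (7.11+6.31)/2 × 0.5 = 3.355
  [4.5→6.5]: (6.31+3.89)/2 × 2 = 10.2
  [6.5→8.5]: (3.89+2.40)/2 × 2 = 6.29
  [8.5→10.5]: (2.40+1.48)/2 × 2 = 3.88
  Sum = 57.98 µg/mL·hr
k_e = ln2 / t½ = 0.693147 / 2.86 = 0.2424 hr^-1
Extrapolated tail: C_last / k_e = 1.48 / 0.2424 = 6.106
AUC_0→∞ = 57.98 + 6.106 = 64.086 µg/mL·hr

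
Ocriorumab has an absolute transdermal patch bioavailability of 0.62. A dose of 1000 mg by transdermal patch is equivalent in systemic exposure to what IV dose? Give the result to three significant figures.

D_iv = 620 mg

Systemic exposure from an extravascular dose = F × D_ev, so the equivalent IV dose is F × D_ev.
D_iv = F × D_ev = 0.62 × 1000 = 620 mg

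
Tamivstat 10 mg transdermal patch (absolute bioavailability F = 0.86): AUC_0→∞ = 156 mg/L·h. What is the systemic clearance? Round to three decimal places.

CL = 0.055 L/h

CL = F × Dose / AUC_0→∞
   = 0.86 × 10 / 156 = 0.0551282 L/h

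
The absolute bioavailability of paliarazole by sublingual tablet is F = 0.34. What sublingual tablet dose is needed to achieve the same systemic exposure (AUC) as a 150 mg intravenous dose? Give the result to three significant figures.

D_sublingual = 441 mg

For equal systemic exposure: F × D_ev = D_iv
D_ev = D_iv / F = 150 / 0.34 = 441.176 mg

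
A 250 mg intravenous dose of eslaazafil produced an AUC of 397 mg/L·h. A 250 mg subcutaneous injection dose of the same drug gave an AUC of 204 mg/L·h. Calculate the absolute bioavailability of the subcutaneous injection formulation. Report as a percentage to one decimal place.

F = 51.4%

F = (AUC_ev / D_ev) / (AUC_iv / D_iv)
  = (204/250) / (397/250)
  = 0.816 / 1.588 = 0.5139
  = 51.39%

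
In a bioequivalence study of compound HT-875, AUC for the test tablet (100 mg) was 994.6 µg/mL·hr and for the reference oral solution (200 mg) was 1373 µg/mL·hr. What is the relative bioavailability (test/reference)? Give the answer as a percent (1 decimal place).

F_rel = 144.9%

F_rel = (AUC_test/D_test) / (AUC_ref/D_ref)
      = (994.6/100) / (1373/200)
      = 9.946 / 6.865 = 1.4488 = 144.88%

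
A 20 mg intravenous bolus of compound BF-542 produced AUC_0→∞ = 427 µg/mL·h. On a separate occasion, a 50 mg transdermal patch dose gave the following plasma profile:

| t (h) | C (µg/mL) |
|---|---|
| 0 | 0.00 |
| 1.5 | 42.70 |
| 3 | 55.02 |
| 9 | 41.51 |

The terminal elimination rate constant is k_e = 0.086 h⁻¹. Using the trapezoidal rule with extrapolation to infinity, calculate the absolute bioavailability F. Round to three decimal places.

F = 0.822

Trapezoidal AUC_0→9 (transdermal patch):
  [0→1.5]: (0.00+42.70)/2 × 1.5 = 32.025
  [1.5→3]: (42.70+55.02)/2 × 1.5 = 73.29
  [3→9]: (55.02+41.51)/2 × 6 = 289.59
  Sum = 394.905 µg/mL·h
Tail: C_last/k_e = 41.51/0.086 = 482.674
AUC_0→∞ (transdermal patch) = 394.905 + 482.674 = 877.579 µg/mL·h
F = (AUC_ev/D_ev)/(AUC_iv/D_iv) = (877.579/50)/(427/20) = 17.55158/21.35 = 0.8221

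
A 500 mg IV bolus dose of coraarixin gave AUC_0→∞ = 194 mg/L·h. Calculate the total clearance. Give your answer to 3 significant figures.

CL = Dose_iv / AUC_0→∞
   = 500 / 194 = 2.57732 L/h

CL = 2.58 L/h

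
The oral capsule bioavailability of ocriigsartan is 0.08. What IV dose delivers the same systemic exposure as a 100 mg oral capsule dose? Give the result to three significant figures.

D_iv = 8.00 mg

Systemic exposure from an extravascular dose = F × D_ev, so the equivalent IV dose is F × D_ev.
D_iv = F × D_ev = 0.08 × 100 = 8 mg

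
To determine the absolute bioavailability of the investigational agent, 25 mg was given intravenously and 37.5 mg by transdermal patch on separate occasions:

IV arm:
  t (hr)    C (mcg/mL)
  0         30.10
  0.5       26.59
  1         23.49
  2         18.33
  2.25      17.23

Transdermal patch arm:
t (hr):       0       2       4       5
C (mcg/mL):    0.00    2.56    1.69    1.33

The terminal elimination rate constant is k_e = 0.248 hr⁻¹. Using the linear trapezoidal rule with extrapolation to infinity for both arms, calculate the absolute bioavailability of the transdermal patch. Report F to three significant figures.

Trapezoidal AUC_0→2.25 (IV):
  [0→0.5]: (30.10+26.59)/2 × 0.5 = 14.1725
  [0.5→1]: (26.59+23.49)/2 × 0.5 = 12.52
  [1→2]: (23.49+18.33)/2 × 1 = 20.91
  [2→2.25]: (18.33+17.23)/2 × 0.25 = 4.445
  Sum = 52.0475 mcg/mL·hr
IV tail: 17.23/0.248 = 69.476; AUC_iv,0→∞ = 52.0475 + 69.476 = 121.5235 mcg/mL·hr
Trapezoidal AUC_0→5 (transdermal patch):
  [0→2]: (0.00+2.56)/2 × 2 = 2.56
  [2→4]: (2.56+1.69)/2 × 2 = 4.25
  [4→5]: (1.69+1.33)/2 × 1 = 1.51
  Sum = 8.32 mcg/mL·hr
transdermal patch tail: 1.33/0.248 = 5.363; AUC_ev,0→∞ = 8.32 + 5.363 = 13.683 mcg/mL·hr
F = (AUC_ev/D_ev)/(AUC_iv/D_iv) = (13.683/37.5)/(121.5235/25) = 0.36488/4.86094 = 0.0751

F = 0.0751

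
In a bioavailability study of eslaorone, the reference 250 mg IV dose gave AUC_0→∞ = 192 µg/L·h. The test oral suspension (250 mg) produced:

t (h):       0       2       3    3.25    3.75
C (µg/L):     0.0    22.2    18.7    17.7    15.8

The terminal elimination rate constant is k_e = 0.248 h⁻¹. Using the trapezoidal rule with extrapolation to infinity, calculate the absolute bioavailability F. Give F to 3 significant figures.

Trapezoidal AUC_0→3.75 (oral suspension):
  [0→2]: (0.0+22.2)/2 × 2 = 22.2
  [2→3]: (22.2+18.7)/2 × 1 = 20.45
  [3→3.25]: (18.7+17.7)/2 × 0.25 = 4.55
  [3.25→3.75]: (17.7+15.8)/2 × 0.5 = 8.375
  Sum = 55.575 µg/L·h
Tail: C_last/k_e = 15.8/0.248 = 63.710
AUC_0→∞ (oral suspension) = 55.575 + 63.710 = 119.285 µg/L·h
F = (AUC_ev/D_ev)/(AUC_iv/D_iv) = (119.285/250)/(192/250) = 0.47714/0.768 = 0.6213

F = 0.621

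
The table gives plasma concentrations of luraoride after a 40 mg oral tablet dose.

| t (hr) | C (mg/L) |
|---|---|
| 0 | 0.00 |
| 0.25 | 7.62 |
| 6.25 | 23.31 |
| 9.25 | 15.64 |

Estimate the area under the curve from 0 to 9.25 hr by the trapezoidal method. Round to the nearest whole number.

Trapezoidal AUC_0→9.25:
  [0→0.25]: (0.00+7.62)/2 × 0.25 = 0.9525
  [0.25→6.25]: (7.62+23.31)/2 × 6 = 92.79
  [6.25→9.25]: (23.31+15.64)/2 × 3 = 58.425
  Sum = 152.1675 mg/L·hr

AUC = 152 mg/L·hr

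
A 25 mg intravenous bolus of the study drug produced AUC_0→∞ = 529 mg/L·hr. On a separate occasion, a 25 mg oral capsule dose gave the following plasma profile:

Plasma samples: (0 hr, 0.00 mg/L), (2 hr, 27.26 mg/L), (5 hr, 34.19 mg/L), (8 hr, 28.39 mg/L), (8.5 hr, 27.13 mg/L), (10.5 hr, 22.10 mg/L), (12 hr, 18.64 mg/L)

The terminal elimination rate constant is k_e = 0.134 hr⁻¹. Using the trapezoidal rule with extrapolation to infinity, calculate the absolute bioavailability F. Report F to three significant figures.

Trapezoidal AUC_0→12 (oral capsule):
  [0→2]: (0.00+27.26)/2 × 2 = 27.26
  [2→5]: (27.26+34.19)/2 × 3 = 92.175
  [5→8]: (34.19+28.39)/2 × 3 = 93.87
  [8→8.5]: (28.39+27.13)/2 × 0.5 = 13.88
  [8.5→10.5]: (27.13+22.10)/2 × 2 = 49.23
  [10.5→12]: (22.10+18.64)/2 × 1.5 = 30.555
  Sum = 306.97 mg/L·hr
Tail: C_last/k_e = 18.64/0.134 = 139.104
AUC_0→∞ (oral capsule) = 306.97 + 139.104 = 446.074 mg/L·hr
F = (AUC_ev/D_ev)/(AUC_iv/D_iv) = (446.074/25)/(529/25) = 17.84296/21.16 = 0.8432

F = 0.843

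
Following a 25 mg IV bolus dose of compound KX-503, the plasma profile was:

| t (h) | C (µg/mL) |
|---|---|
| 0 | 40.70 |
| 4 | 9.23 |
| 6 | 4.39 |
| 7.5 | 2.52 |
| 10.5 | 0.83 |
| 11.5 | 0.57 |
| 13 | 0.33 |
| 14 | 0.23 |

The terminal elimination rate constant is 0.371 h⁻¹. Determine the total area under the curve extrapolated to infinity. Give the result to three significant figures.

Trapezoidal AUC_0→14:
  [0→4]: (40.70+9.23)/2 × 4 = 99.86
  [4→6]: (9.23+4.39)/2 × 2 = 13.62
  [6→7.5]: (4.39+2.52)/2 × 1.5 = 5.1825
  [7.5→10.5]: (2.52+0.83)/2 × 3 = 5.025
  [10.5→11.5]: (0.83+0.57)/2 × 1 = 0.7
  [11.5→13]: (0.57+0.33)/2 × 1.5 = 0.675
  [13→14]: (0.33+0.23)/2 × 1 = 0.28
  Sum = 125.3425 µg/mL·h
Extrapolated tail: C_last / k_e = 0.23 / 0.371 = 0.620
AUC_0→∞ = 125.3425 + 0.620 = 125.9625 µg/mL·h

AUC = 126 µg/mL·h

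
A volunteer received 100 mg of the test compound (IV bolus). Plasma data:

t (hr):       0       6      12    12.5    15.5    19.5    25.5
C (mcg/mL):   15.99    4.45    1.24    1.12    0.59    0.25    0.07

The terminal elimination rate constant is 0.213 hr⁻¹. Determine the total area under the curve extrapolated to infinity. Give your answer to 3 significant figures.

Trapezoidal AUC_0→25.5:
  [0→6]: (15.99+4.45)/2 × 6 = 61.32
  [6→12]: (4.45+1.24)/2 × 6 = 17.07
  [12→12.5]: (1.24+1.12)/2 × 0.5 = 0.59
  [12.5→15.5]: (1.12+0.59)/2 × 3 = 2.565
  [15.5→19.5]: (0.59+0.25)/2 × 4 = 1.68
  [19.5→25.5]: (0.25+0.07)/2 × 6 = 0.96
  Sum = 84.185 mcg/mL·hr
Extrapolated tail: C_last / k_e = 0.07 / 0.213 = 0.329
AUC_0→∞ = 84.185 + 0.329 = 84.514 mcg/mL·hr

AUC = 84.5 mcg/mL·hr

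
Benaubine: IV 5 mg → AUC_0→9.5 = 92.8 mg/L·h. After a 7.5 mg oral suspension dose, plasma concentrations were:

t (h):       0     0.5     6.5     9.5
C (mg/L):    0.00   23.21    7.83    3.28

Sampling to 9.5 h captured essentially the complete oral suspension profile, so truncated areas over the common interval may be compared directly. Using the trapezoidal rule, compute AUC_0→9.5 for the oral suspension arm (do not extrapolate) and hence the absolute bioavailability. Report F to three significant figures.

Trapezoidal AUC_0→9.5 (oral suspension):
  [0→0.5]: (0.00+23.21)/2 × 0.5 = 5.8025
  [0.5→6.5]: (23.21+7.83)/2 × 6 = 93.12
  [6.5→9.5]: (7.83+3.28)/2 × 3 = 16.665
  Sum = 115.5875 mg/L·h
F = (AUC_ev/D_ev)/(AUC_iv/D_iv) = (115.5875/7.5)/(92.8/5) = 15.4117/18.56 = 0.8304

F = 0.830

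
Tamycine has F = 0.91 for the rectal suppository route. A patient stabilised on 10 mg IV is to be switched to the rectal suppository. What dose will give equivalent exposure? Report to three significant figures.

D_rectal = 11.0 mg

For equal systemic exposure: F × D_ev = D_iv
D_ev = D_iv / F = 10 / 0.91 = 10.989 mg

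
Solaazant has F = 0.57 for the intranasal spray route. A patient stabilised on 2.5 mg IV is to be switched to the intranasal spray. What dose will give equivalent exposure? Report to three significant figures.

D_intranasal = 4.39 mg

For equal systemic exposure: F × D_ev = D_iv
D_ev = D_iv / F = 2.5 / 0.57 = 4.38596 mg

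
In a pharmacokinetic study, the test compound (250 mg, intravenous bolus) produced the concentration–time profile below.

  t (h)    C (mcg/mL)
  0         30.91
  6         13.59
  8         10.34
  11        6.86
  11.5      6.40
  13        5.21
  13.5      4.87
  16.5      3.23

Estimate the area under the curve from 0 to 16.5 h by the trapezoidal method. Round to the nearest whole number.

AUC = 210 mcg/mL·h

Trapezoidal AUC_0→16.5:
  [0→6]: (30.91+13.59)/2 × 6 = 133.5
  [6→8]: (13.59+10.34)/2 × 2 = 23.93
  [8→11]: (10.34+6.86)/2 × 3 = 25.8
  [11→11.5]: (6.86+6.40)/2 × 0.5 = 3.315
  [11.5→13]: (6.40+5.21)/2 × 1.5 = 8.7075
  [13→13.5]: (5.21+4.87)/2 × 0.5 = 2.52
  [13.5→16.5]: (4.87+3.23)/2 × 3 = 12.15
  Sum = 209.9225 mcg/mL·h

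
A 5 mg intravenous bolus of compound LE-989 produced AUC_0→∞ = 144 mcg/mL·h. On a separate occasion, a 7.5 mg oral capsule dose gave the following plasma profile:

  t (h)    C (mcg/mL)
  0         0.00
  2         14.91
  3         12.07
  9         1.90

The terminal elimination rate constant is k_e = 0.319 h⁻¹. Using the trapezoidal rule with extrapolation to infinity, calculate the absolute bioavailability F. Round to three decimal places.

Trapezoidal AUC_0→9 (oral capsule):
  [0→2]: (0.00+14.91)/2 × 2 = 14.91
  [2→3]: (14.91+12.07)/2 × 1 = 13.49
  [3→9]: (12.07+1.90)/2 × 6 = 41.91
  Sum = 70.31 mcg/mL·h
Tail: C_last/k_e = 1.90/0.319 = 5.956
AUC_0→∞ (oral capsule) = 70.31 + 5.956 = 76.266 mcg/mL·h
F = (AUC_ev/D_ev)/(AUC_iv/D_iv) = (76.266/7.5)/(144/5) = 10.1688/28.8 = 0.3531

F = 0.353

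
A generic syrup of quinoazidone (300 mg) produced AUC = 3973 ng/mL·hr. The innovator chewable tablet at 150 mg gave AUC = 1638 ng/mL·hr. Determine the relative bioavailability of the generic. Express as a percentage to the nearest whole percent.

F_rel = 121%

F_rel = (AUC_test/D_test) / (AUC_ref/D_ref)
      = (3973/300) / (1638/150)
      = 13.2433 / 10.92 = 1.2128 = 121.28%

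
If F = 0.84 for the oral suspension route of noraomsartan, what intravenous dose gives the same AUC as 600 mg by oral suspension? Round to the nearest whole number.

D_iv = 504 mg

Systemic exposure from an extravascular dose = F × D_ev, so the equivalent IV dose is F × D_ev.
D_iv = F × D_ev = 0.84 × 600 = 504 mg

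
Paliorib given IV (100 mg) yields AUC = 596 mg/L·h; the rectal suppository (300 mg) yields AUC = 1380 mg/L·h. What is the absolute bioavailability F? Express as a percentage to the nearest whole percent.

F = 77%

F = (AUC_ev / D_ev) / (AUC_iv / D_iv)
  = (1380/300) / (596/100)
  = 4.6 / 5.96 = 0.7718
  = 77.18%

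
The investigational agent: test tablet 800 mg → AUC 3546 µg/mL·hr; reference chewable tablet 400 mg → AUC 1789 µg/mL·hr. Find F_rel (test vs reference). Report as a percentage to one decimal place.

F_rel = 99.1%

F_rel = (AUC_test/D_test) / (AUC_ref/D_ref)
      = (3546/800) / (1789/400)
      = 4.4325 / 4.4725 = 0.9911 = 99.11%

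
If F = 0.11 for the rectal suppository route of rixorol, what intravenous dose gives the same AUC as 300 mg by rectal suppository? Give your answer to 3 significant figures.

Systemic exposure from an extravascular dose = F × D_ev, so the equivalent IV dose is F × D_ev.
D_iv = F × D_ev = 0.11 × 300 = 33 mg

D_iv = 33.0 mg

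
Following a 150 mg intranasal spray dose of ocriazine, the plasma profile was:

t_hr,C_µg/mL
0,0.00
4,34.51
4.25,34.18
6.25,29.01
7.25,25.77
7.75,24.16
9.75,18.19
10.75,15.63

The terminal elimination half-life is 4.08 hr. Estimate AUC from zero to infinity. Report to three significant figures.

Trapezoidal AUC_0→10.75:
  [0→4]: (0.00+34.51)/2 × 4 = 69.02
  [4→4.25]: (34.51+34.18)/2 × 0.25 = 8.58625
  [4.25→6.25]: (34.18+29.01)/2 × 2 = 63.19
  [6.25→7.25]: (29.01+25.77)/2 × 1 = 27.39
  [7.25→7.75]: (25.77+24.16)/2 × 0.5 = 12.4825
  [7.75→9.75]: (24.16+18.19)/2 × 2 = 42.35
  [9.75→10.75]: (18.19+15.63)/2 × 1 = 16.91
  Sum = 239.92875 µg/mL·hr
k_e = ln2 / t½ = 0.693147 / 4.08 = 0.1699 hr^-1
Extrapolated tail: C_last / k_e = 15.63 / 0.1699 = 91.995
AUC_0→∞ = 239.92875 + 91.995 = 331.92375 µg/mL·hr

AUC = 332 µg/mL·hr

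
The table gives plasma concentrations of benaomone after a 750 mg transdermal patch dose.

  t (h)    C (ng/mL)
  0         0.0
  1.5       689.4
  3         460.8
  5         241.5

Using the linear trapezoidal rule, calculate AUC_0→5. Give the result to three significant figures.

Trapezoidal AUC_0→5:
  [0→1.5]: (0.0+689.4)/2 × 1.5 = 517.05
  [1.5→3]: (689.4+460.8)/2 × 1.5 = 862.65
  [3→5]: (460.8+241.5)/2 × 2 = 702.3
  Sum = 2082.0 ng/mL·h

AUC = 2080 ng/mL·h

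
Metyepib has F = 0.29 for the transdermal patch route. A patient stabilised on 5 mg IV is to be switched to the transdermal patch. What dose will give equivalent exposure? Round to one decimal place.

For equal systemic exposure: F × D_ev = D_iv
D_ev = D_iv / F = 5 / 0.29 = 17.2414 mg

D_transdermal = 17.2 mg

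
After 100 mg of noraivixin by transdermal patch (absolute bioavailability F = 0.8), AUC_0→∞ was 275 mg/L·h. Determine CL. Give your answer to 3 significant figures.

CL = F × Dose / AUC_0→∞
   = 0.8 × 100 / 275 = 0.290909 L/h

CL = 0.291 L/h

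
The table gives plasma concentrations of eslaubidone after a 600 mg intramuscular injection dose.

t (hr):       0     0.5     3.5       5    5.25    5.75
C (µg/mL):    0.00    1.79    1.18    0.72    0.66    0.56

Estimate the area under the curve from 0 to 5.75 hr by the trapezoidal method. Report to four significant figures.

Trapezoidal AUC_0→5.75:
  [0→0.5]: (0.00+1.79)/2 × 0.5 = 0.4475
  [0.5→3.5]: (1.79+1.18)/2 × 3 = 4.455
  [3.5→5]: (1.18+0.72)/2 × 1.5 = 1.425
  [5→5.25]: (0.72+0.66)/2 × 0.25 = 0.1725
  [5.25→5.75]: (0.66+0.56)/2 × 0.5 = 0.305
  Sum = 6.805 µg/mL·hr

AUC = 6.805 µg/mL·hr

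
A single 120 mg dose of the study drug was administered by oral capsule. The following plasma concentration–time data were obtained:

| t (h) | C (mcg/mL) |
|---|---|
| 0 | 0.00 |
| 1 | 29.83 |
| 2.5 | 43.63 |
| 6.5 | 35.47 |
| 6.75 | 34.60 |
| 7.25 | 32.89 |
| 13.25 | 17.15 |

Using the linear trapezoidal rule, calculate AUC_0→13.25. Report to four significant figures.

AUC = 404.0 mcg/mL·h

Trapezoidal AUC_0→13.25:
  [0→1]: (0.00+29.83)/2 × 1 = 14.915
  [1→2.5]: (29.83+43.63)/2 × 1.5 = 55.095
  [2.5→6.5]: (43.63+35.47)/2 × 4 = 158.2
  [6.5→6.75]: (35.47+34.60)/2 × 0.25 = 8.75875
  [6.75→7.25]: (34.60+32.89)/2 × 0.5 = 16.8725
  [7.25→13.25]: (32.89+17.15)/2 × 6 = 150.12
  Sum = 403.96125 mcg/mL·h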